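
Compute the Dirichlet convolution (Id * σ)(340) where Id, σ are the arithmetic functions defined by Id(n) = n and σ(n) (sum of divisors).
(Id * σ)(340) = 6545

Divisors of 340: [1, 2, 4, 5, 10, 17, 20, 34, 68, 85, 170, 340]. For each d | 340:
  d = 1: Id(1) · σ(340/1) = 1 · 756 = 756
  d = 2: Id(2) · σ(340/2) = 2 · 324 = 648
  d = 4: Id(4) · σ(340/4) = 4 · 108 = 432
  d = 5: Id(5) · σ(340/5) = 5 · 126 = 630
  d = 10: Id(10) · σ(340/10) = 10 · 54 = 540
  d = 17: Id(17) · σ(340/17) = 17 · 42 = 714
  d = 20: Id(20) · σ(340/20) = 20 · 18 = 360
  d = 34: Id(34) · σ(340/34) = 34 · 18 = 612
  d = 68: Id(68) · σ(340/68) = 68 · 6 = 408
  d = 85: Id(85) · σ(340/85) = 85 · 7 = 595
  d = 170: Id(170) · σ(340/170) = 170 · 3 = 510
  d = 340: Id(340) · σ(340/340) = 340 · 1 = 340
Summing: (Id * σ)(340) = 756 + 648 + 432 + 630 + 540 + 714 + 360 + 612 + 408 + 595 + 510 + 340 = 6545.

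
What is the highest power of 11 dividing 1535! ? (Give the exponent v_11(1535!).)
v_11(1535!) = 152

Legendre's formula: v_p(n!) = Σ_{k ≥ 1} ⌊n / p^k⌋. For p = 11, n = 1535, the terms are:
  ⌊1535/11^1⌋ = ⌊1535/11⌋ = 139
  ⌊1535/11^2⌋ = ⌊1535/121⌋ = 12
  ⌊1535/11^3⌋ = ⌊1535/1331⌋ = 1
(the next term ⌊1535/11^4⌋ = 0, terminating the sum). Summing: v_11(1535!) = 139 + 12 + 1 = 152.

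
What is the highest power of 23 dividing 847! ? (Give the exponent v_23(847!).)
v_23(847!) = 37

Legendre's formula: v_p(n!) = Σ_{k ≥ 1} ⌊n / p^k⌋. For p = 23, n = 847, the terms are:
  ⌊847/23^1⌋ = ⌊847/23⌋ = 36
  ⌊847/23^2⌋ = ⌊847/529⌋ = 1
(the next term ⌊847/23^3⌋ = 0, terminating the sum). Summing: v_23(847!) = 36 + 1 = 37.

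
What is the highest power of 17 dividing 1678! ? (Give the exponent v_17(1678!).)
v_17(1678!) = 103

Legendre's formula: v_p(n!) = Σ_{k ≥ 1} ⌊n / p^k⌋. For p = 17, n = 1678, the terms are:
  ⌊1678/17^1⌋ = ⌊1678/17⌋ = 98
  ⌊1678/17^2⌋ = ⌊1678/289⌋ = 5
(the next term ⌊1678/17^3⌋ = 0, terminating the sum). Summing: v_17(1678!) = 98 + 5 = 103.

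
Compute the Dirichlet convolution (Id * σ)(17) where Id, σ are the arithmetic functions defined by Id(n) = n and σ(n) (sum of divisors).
(Id * σ)(17) = 35

Divisors of 17: [1, 17]. For each d | 17:
  d = 1: Id(1) · σ(17/1) = 1 · 18 = 18
  d = 17: Id(17) · σ(17/17) = 17 · 1 = 17
Summing: (Id * σ)(17) = 18 + 17 = 35.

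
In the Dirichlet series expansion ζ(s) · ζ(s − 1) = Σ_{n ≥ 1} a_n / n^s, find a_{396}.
σ(396) = 1092

In the product (Σ m^0/m^s)(Σ k / k^s) = Σ (Σ_{d | n} d) / n^s, the coefficient of 1/n^s is σ(n) = Σ_{d | n} d. For n = 396, divisors are [1, 2, 3, 4, 6, 9, 11, 12, 18, 22, 33, 36, 44, 66, 99, 132, 198, 396]; summing: σ(396) = 1092.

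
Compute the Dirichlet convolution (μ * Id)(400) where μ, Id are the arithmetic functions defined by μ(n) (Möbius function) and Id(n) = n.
(μ * Id)(400) = 160

Divisors of 400: [1, 2, 4, 5, 8, 10, 16, 20, 25, 40, 50, 80, 100, 200, 400]. For each d | 400:
  d = 1: μ(1) · Id(400/1) = 1 · 400 = 400
  d = 2: μ(2) · Id(400/2) = -1 · 200 = -200
  d = 4: μ(4) · Id(400/4) = 0 · 100 = 0
  d = 5: μ(5) · Id(400/5) = -1 · 80 = -80
  d = 8: μ(8) · Id(400/8) = 0 · 50 = 0
  d = 10: μ(10) · Id(400/10) = 1 · 40 = 40
  d = 16: μ(16) · Id(400/16) = 0 · 25 = 0
  d = 20: μ(20) · Id(400/20) = 0 · 20 = 0
  d = 25: μ(25) · Id(400/25) = 0 · 16 = 0
  d = 40: μ(40) · Id(400/40) = 0 · 10 = 0
  d = 50: μ(50) · Id(400/50) = 0 · 8 = 0
  d = 80: μ(80) · Id(400/80) = 0 · 5 = 0
  d = 100: μ(100) · Id(400/100) = 0 · 4 = 0
  d = 200: μ(200) · Id(400/200) = 0 · 2 = 0
  d = 400: μ(400) · Id(400/400) = 0 · 1 = 0
Summing: (μ * Id)(400) = 400 + -200 + 0 + -80 + 0 + 40 + 0 + 0 + 0 + 0 + 0 + 0 + 0 + 0 + 0 = 160.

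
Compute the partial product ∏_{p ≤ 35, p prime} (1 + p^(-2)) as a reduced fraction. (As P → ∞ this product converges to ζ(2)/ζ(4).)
∏ = 7292191856800000/4827887490090357

The primes p ≤ 35 are [2, 3, 5, 7, 11, 13, 17, 19, 23, 29, 31]. For each, (1 + 1/p^2) = (p^2 + 1)/p^2. Multiplying these fractions over p ∈ [2, 3, 5, 7, 11, 13, 17, 19, 23, 29, 31] gives 7292191856800000/4827887490090357. (In the limit P → ∞ this tends to ζ(2)/ζ(4).)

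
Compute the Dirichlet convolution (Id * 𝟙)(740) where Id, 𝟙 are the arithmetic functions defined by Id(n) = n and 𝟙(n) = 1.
(Id * 𝟙)(740) = 1596

Divisors of 740: [1, 2, 4, 5, 10, 20, 37, 74, 148, 185, 370, 740]. For each d | 740:
  d = 1: Id(1) · 𝟙(740/1) = 1 · 1 = 1
  d = 2: Id(2) · 𝟙(740/2) = 2 · 1 = 2
  d = 4: Id(4) · 𝟙(740/4) = 4 · 1 = 4
  d = 5: Id(5) · 𝟙(740/5) = 5 · 1 = 5
  d = 10: Id(10) · 𝟙(740/10) = 10 · 1 = 10
  d = 20: Id(20) · 𝟙(740/20) = 20 · 1 = 20
  d = 37: Id(37) · 𝟙(740/37) = 37 · 1 = 37
  d = 74: Id(74) · 𝟙(740/74) = 74 · 1 = 74
  d = 148: Id(148) · 𝟙(740/148) = 148 · 1 = 148
  d = 185: Id(185) · 𝟙(740/185) = 185 · 1 = 185
  d = 370: Id(370) · 𝟙(740/370) = 370 · 1 = 370
  d = 740: Id(740) · 𝟙(740/740) = 740 · 1 = 740
Summing: (Id * 𝟙)(740) = 1 + 2 + 4 + 5 + 10 + 20 + 37 + 74 + 148 + 185 + 370 + 740 = 1596.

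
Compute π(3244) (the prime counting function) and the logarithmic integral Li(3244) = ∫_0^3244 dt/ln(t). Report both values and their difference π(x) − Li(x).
π(3244) = 457;  Li(3244) ≈ 473.09;  π(x) − Li(x) ≈ -16.09.

Direct count of primes ≤ 3244 gives π(3244) = 457. Numerical evaluation of the logarithmic integral gives Li(3244) ≈ 473.09. The difference π(x) − Li(x) ≈ -16.09 is typically negative for small/moderate x (Li(x) overestimates), though Littlewood's theorem shows this sign changes infinitely often.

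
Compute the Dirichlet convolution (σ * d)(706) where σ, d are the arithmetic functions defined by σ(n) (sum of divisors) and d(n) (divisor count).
(σ * d)(706) = 1780

Divisors of 706: [1, 2, 353, 706]. For each d | 706:
  d = 1: σ(1) · d(706/1) = 1 · 4 = 4
  d = 2: σ(2) · d(706/2) = 3 · 2 = 6
  d = 353: σ(353) · d(706/353) = 354 · 2 = 708
  d = 706: σ(706) · d(706/706) = 1062 · 1 = 1062
Summing: (σ * d)(706) = 4 + 6 + 708 + 1062 = 1780.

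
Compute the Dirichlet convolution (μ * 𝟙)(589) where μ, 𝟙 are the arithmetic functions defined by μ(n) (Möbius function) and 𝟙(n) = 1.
(μ * 𝟙)(589) = 0

Divisors of 589: [1, 19, 31, 589]. For each d | 589:
  d = 1: μ(1) · 𝟙(589/1) = 1 · 1 = 1
  d = 19: μ(19) · 𝟙(589/19) = -1 · 1 = -1
  d = 31: μ(31) · 𝟙(589/31) = -1 · 1 = -1
  d = 589: μ(589) · 𝟙(589/589) = 1 · 1 = 1
Summing: (μ * 𝟙)(589) = 1 + -1 + -1 + 1 = 0.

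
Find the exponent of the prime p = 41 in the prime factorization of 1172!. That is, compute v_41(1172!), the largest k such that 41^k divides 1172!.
v_41(1172!) = 28

Legendre's formula: v_p(n!) = Σ_{k ≥ 1} ⌊n / p^k⌋. For p = 41, n = 1172, the terms are:
  ⌊1172/41^1⌋ = ⌊1172/41⌋ = 28
(the next term ⌊1172/41^2⌋ = 0, terminating the sum). Summing: v_41(1172!) = 28 = 28.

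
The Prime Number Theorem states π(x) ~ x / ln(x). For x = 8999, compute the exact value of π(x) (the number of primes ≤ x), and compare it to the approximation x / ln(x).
π(8999) = 1117;  x/ln(x) ≈ 988.37;  relative error ≈ 11.52%.

Directly count primes up to 8999: π(8999) = 1117. The PNT approximation gives 8999/ln(8999) ≈ 8999/9.10487 ≈ 988.37. Relative error (π(x) − x/ln(x)) / π(x) ≈ 11.52%; the approximation is known to undercount slightly (Li(x) is a better estimate).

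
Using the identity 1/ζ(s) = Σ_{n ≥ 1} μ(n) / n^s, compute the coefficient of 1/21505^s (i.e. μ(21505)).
μ(21505) = 1

Factor n = 21505 = 5 · 11 · 17 · 23. μ(n) = 0 if any exponent ≥ 2 (not squarefree); otherwise μ(n) = (−1)^{ω(n)} where ω(n) is the number of distinct prime factors. Applying: μ(21505) = 1.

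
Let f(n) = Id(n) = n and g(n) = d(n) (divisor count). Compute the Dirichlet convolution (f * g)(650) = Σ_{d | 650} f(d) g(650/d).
(Id * d)(650) = 2280

Divisors of 650: [1, 2, 5, 10, 13, 25, 26, 50, 65, 130, 325, 650]. For each d | 650:
  d = 1: Id(1) · d(650/1) = 1 · 12 = 12
  d = 2: Id(2) · d(650/2) = 2 · 6 = 12
  d = 5: Id(5) · d(650/5) = 5 · 8 = 40
  d = 10: Id(10) · d(650/10) = 10 · 4 = 40
  d = 13: Id(13) · d(650/13) = 13 · 6 = 78
  d = 25: Id(25) · d(650/25) = 25 · 4 = 100
  d = 26: Id(26) · d(650/26) = 26 · 3 = 78
  d = 50: Id(50) · d(650/50) = 50 · 2 = 100
  d = 65: Id(65) · d(650/65) = 65 · 4 = 260
  d = 130: Id(130) · d(650/130) = 130 · 2 = 260
  d = 325: Id(325) · d(650/325) = 325 · 2 = 650
  d = 650: Id(650) · d(650/650) = 650 · 1 = 650
Summing: (Id * d)(650) = 12 + 12 + 40 + 40 + 78 + 100 + 78 + 100 + 260 + 260 + 650 + 650 = 2280.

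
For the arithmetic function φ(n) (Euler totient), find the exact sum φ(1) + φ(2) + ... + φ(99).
Σ_{n ≤ 99} φ(n) = 3004

Compute φ(n) for each 1 ≤ n ≤ 99: φ(1) = 1, φ(2) = 1, φ(3) = 2, φ(4) = 2, φ(5) = 4, φ(6) = 2, φ(7) = 6, φ(8) = 4, φ(9) = 6, φ(10) = 4, φ(11) = 10, φ(12) = 4, φ(13) = 12, φ(14) = 6, φ(15) = 8, φ(16) = 8, φ(17) = 16, φ(18) = 6, φ(19) = 18, φ(20) = 8, φ(21) = 12, φ(22) = 10, φ(23) = 22, φ(24) = 8, φ(25) = 20, φ(26) = 12, φ(27) = 18, φ(28) = 12, φ(29) = 28, φ(30) = 8, φ(31) = 30, φ(32) = 16, φ(33) = 20, φ(34) = 16, φ(35) = 24, φ(36) = 12, φ(37) = 36, φ(38) = 18, φ(39) = 24, φ(40) = 16, φ(41) = 40, φ(42) = 12, φ(43) = 42, φ(44) = 20, φ(45) = 24, φ(46) = 22, φ(47) = 46, φ(48) = 16, φ(49) = 42, φ(50) = 20, φ(51) = 32, φ(52) = 24, φ(53) = 52, φ(54) = 18, φ(55) = 40, φ(56) = 24, φ(57) = 36, φ(58) = 28, φ(59) = 58, φ(60) = 16, φ(61) = 60, φ(62) = 30, φ(63) = 36, φ(64) = 32, φ(65) = 48, φ(66) = 20, φ(67) = 66, φ(68) = 32, φ(69) = 44, φ(70) = 24, φ(71) = 70, φ(72) = 24, φ(73) = 72, φ(74) = 36, φ(75) = 40, φ(76) = 36, φ(77) = 60, φ(78) = 24, φ(79) = 78, φ(80) = 32, φ(81) = 54, φ(82) = 40, φ(83) = 82, φ(84) = 24, φ(85) = 64, φ(86) = 42, φ(87) = 56, φ(88) = 40, φ(89) = 88, φ(90) = 24, φ(91) = 72, φ(92) = 44, φ(93) = 60, φ(94) = 46, φ(95) = 72, φ(96) = 32, φ(97) = 96, φ(98) = 42, φ(99) = 60. Summing all 99 values: 3004. (Average order: Σ_{n ≤ x} φ(n) ~ (3/π²) x². For x = 99, (3/π²)·99² ≈ 2979.15.)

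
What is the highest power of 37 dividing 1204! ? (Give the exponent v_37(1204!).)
v_37(1204!) = 32

Legendre's formula: v_p(n!) = Σ_{k ≥ 1} ⌊n / p^k⌋. For p = 37, n = 1204, the terms are:
  ⌊1204/37^1⌋ = ⌊1204/37⌋ = 32
(the next term ⌊1204/37^2⌋ = 0, terminating the sum). Summing: v_37(1204!) = 32 = 32.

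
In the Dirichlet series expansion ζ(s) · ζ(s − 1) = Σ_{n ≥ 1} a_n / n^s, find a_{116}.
σ(116) = 210

In the product (Σ m^0/m^s)(Σ k / k^s) = Σ (Σ_{d | n} d) / n^s, the coefficient of 1/n^s is σ(n) = Σ_{d | n} d. For n = 116, divisors are [1, 2, 4, 29, 58, 116]; summing: σ(116) = 210.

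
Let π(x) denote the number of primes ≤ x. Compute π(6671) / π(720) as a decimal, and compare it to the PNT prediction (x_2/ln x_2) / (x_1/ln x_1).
π(6671)/π(720) = 859/128 ≈ 6.7109;  PNT prediction ≈ 6.9228.

π(720) = 128 and π(6671) = 859, so π(6671)/π(720) ≈ 6.7109. The PNT-predicted ratio is (6671/ln(6671)) / (720/ln(720)) ≈ 6.9228. The two agree to within a few percent, as expected.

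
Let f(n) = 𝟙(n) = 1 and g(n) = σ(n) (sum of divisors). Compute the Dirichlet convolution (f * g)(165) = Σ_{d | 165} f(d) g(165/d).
(𝟙 * σ)(165) = 455

Divisors of 165: [1, 3, 5, 11, 15, 33, 55, 165]. For each d | 165:
  d = 1: 𝟙(1) · σ(165/1) = 1 · 288 = 288
  d = 3: 𝟙(3) · σ(165/3) = 1 · 72 = 72
  d = 5: 𝟙(5) · σ(165/5) = 1 · 48 = 48
  d = 11: 𝟙(11) · σ(165/11) = 1 · 24 = 24
  d = 15: 𝟙(15) · σ(165/15) = 1 · 12 = 12
  d = 33: 𝟙(33) · σ(165/33) = 1 · 6 = 6
  d = 55: 𝟙(55) · σ(165/55) = 1 · 4 = 4
  d = 165: 𝟙(165) · σ(165/165) = 1 · 1 = 1
Summing: (𝟙 * σ)(165) = 288 + 72 + 48 + 24 + 12 + 6 + 4 + 1 = 455.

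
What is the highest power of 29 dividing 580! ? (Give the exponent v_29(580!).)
v_29(580!) = 20

Legendre's formula: v_p(n!) = Σ_{k ≥ 1} ⌊n / p^k⌋. For p = 29, n = 580, the terms are:
  ⌊580/29^1⌋ = ⌊580/29⌋ = 20
(the next term ⌊580/29^2⌋ = 0, terminating the sum). Summing: v_29(580!) = 20 = 20.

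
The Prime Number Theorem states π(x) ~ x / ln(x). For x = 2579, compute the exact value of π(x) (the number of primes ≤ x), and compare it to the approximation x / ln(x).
π(2579) = 376;  x/ln(x) ≈ 328.32;  relative error ≈ 12.68%.

Directly count primes up to 2579: π(2579) = 376. The PNT approximation gives 2579/ln(2579) ≈ 2579/7.85516 ≈ 328.32. Relative error (π(x) − x/ln(x)) / π(x) ≈ 12.68%; the approximation is known to undercount slightly (Li(x) is a better estimate).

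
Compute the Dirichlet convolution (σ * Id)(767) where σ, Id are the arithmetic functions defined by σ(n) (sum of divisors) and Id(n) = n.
(σ * Id)(767) = 3213

Divisors of 767: [1, 13, 59, 767]. For each d | 767:
  d = 1: σ(1) · Id(767/1) = 1 · 767 = 767
  d = 13: σ(13) · Id(767/13) = 14 · 59 = 826
  d = 59: σ(59) · Id(767/59) = 60 · 13 = 780
  d = 767: σ(767) · Id(767/767) = 840 · 1 = 840
Summing: (σ * Id)(767) = 767 + 826 + 780 + 840 = 3213.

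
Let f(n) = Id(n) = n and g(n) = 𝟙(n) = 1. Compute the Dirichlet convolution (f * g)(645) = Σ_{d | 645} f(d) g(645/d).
(Id * 𝟙)(645) = 1056

Divisors of 645: [1, 3, 5, 15, 43, 129, 215, 645]. For each d | 645:
  d = 1: Id(1) · 𝟙(645/1) = 1 · 1 = 1
  d = 3: Id(3) · 𝟙(645/3) = 3 · 1 = 3
  d = 5: Id(5) · 𝟙(645/5) = 5 · 1 = 5
  d = 15: Id(15) · 𝟙(645/15) = 15 · 1 = 15
  d = 43: Id(43) · 𝟙(645/43) = 43 · 1 = 43
  d = 129: Id(129) · 𝟙(645/129) = 129 · 1 = 129
  d = 215: Id(215) · 𝟙(645/215) = 215 · 1 = 215
  d = 645: Id(645) · 𝟙(645/645) = 645 · 1 = 645
Summing: (Id * 𝟙)(645) = 1 + 3 + 5 + 15 + 43 + 129 + 215 + 645 = 1056.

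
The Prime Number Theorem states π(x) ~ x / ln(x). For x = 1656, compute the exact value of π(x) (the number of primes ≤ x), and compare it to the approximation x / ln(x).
π(1656) = 259;  x/ln(x) ≈ 223.42;  relative error ≈ 13.74%.

Directly count primes up to 1656: π(1656) = 259. The PNT approximation gives 1656/ln(1656) ≈ 1656/7.41216 ≈ 223.42. Relative error (π(x) − x/ln(x)) / π(x) ≈ 13.74%; the approximation is known to undercount slightly (Li(x) is a better estimate).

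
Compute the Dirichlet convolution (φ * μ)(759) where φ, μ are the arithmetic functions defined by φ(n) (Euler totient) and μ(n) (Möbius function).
(φ * μ)(759) = 189

Divisors of 759: [1, 3, 11, 23, 33, 69, 253, 759]. For each d | 759:
  d = 1: φ(1) · μ(759/1) = 1 · -1 = -1
  d = 3: φ(3) · μ(759/3) = 2 · 1 = 2
  d = 11: φ(11) · μ(759/11) = 10 · 1 = 10
  d = 23: φ(23) · μ(759/23) = 22 · 1 = 22
  d = 33: φ(33) · μ(759/33) = 20 · -1 = -20
  d = 69: φ(69) · μ(759/69) = 44 · -1 = -44
  d = 253: φ(253) · μ(759/253) = 220 · -1 = -220
  d = 759: φ(759) · μ(759/759) = 440 · 1 = 440
Summing: (φ * μ)(759) = -1 + 2 + 10 + 22 + -20 + -44 + -220 + 440 = 189.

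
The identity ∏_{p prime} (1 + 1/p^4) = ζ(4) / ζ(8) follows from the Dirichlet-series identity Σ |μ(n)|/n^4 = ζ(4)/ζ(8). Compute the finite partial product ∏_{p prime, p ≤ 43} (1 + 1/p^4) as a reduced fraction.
∏ = 9797980044774469102330603903164632306176249714317508104704/9089648120265456627180951239843248289566061362769110535625

The primes p ≤ 43 are [2, 3, 5, 7, 11, 13, 17, 19, 23, 29, 31, 37, 41, 43]. For each, (1 + 1/p^4) = (p^4 + 1)/p^4. Multiplying these fractions over p ∈ [2, 3, 5, 7, 11, 13, 17, 19, 23, 29, 31, 37, 41, 43] gives 9797980044774469102330603903164632306176249714317508104704/9089648120265456627180951239843248289566061362769110535625. (In the limit P → ∞ this tends to ζ(4)/ζ(8).)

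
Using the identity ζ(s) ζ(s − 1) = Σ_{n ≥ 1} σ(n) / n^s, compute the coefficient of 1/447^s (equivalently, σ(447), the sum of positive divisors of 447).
σ(447) = 600

In the product (Σ m^0/m^s)(Σ k / k^s) = Σ (Σ_{d | n} d) / n^s, the coefficient of 1/n^s is σ(n) = Σ_{d | n} d. For n = 447, divisors are [1, 3, 149, 447]; summing: σ(447) = 600.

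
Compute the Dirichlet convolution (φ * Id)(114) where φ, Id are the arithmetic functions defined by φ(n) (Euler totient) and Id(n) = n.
(φ * Id)(114) = 555

Divisors of 114: [1, 2, 3, 6, 19, 38, 57, 114]. For each d | 114:
  d = 1: φ(1) · Id(114/1) = 1 · 114 = 114
  d = 2: φ(2) · Id(114/2) = 1 · 57 = 57
  d = 3: φ(3) · Id(114/3) = 2 · 38 = 76
  d = 6: φ(6) · Id(114/6) = 2 · 19 = 38
  d = 19: φ(19) · Id(114/19) = 18 · 6 = 108
  d = 38: φ(38) · Id(114/38) = 18 · 3 = 54
  d = 57: φ(57) · Id(114/57) = 36 · 2 = 72
  d = 114: φ(114) · Id(114/114) = 36 · 1 = 36
Summing: (φ * Id)(114) = 114 + 57 + 76 + 38 + 108 + 54 + 72 + 36 = 555.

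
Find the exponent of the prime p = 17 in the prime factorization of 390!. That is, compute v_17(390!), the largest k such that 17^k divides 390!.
v_17(390!) = 23

Legendre's formula: v_p(n!) = Σ_{k ≥ 1} ⌊n / p^k⌋. For p = 17, n = 390, the terms are:
  ⌊390/17^1⌋ = ⌊390/17⌋ = 22
  ⌊390/17^2⌋ = ⌊390/289⌋ = 1
(the next term ⌊390/17^3⌋ = 0, terminating the sum). Summing: v_17(390!) = 22 + 1 = 23.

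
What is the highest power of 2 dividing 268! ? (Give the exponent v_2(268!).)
v_2(268!) = 265

Legendre's formula: v_p(n!) = Σ_{k ≥ 1} ⌊n / p^k⌋. For p = 2, n = 268, the terms are:
  ⌊268/2^1⌋ = ⌊268/2⌋ = 134
  ⌊268/2^2⌋ = ⌊268/4⌋ = 67
  ⌊268/2^3⌋ = ⌊268/8⌋ = 33
  ⌊268/2^4⌋ = ⌊268/16⌋ = 16
  ⌊268/2^5⌋ = ⌊268/32⌋ = 8
  ⌊268/2^6⌋ = ⌊268/64⌋ = 4
  ⌊268/2^7⌋ = ⌊268/128⌋ = 2
  ⌊268/2^8⌋ = ⌊268/256⌋ = 1
(the next term ⌊268/2^9⌋ = 0, terminating the sum). Summing: v_2(268!) = 134 + 67 + 33 + 16 + 8 + 4 + 2 + 1 = 265.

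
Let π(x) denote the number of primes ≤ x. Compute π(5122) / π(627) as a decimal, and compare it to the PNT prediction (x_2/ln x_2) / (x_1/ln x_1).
π(5122)/π(627) = 685/114 ≈ 6.0088;  PNT prediction ≈ 6.1602.

π(627) = 114 and π(5122) = 685, so π(5122)/π(627) ≈ 6.0088. The PNT-predicted ratio is (5122/ln(5122)) / (627/ln(627)) ≈ 6.1602. The two agree to within a few percent, as expected.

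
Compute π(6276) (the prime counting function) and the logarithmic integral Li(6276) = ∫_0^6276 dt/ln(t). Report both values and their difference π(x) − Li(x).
π(6276) = 816;  Li(6276) ≈ 832.06;  π(x) − Li(x) ≈ -16.06.

Direct count of primes ≤ 6276 gives π(6276) = 816. Numerical evaluation of the logarithmic integral gives Li(6276) ≈ 832.06. The difference π(x) − Li(x) ≈ -16.06 is typically negative for small/moderate x (Li(x) overestimates), though Littlewood's theorem shows this sign changes infinitely often.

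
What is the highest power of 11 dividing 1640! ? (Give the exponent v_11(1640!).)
v_11(1640!) = 163

Legendre's formula: v_p(n!) = Σ_{k ≥ 1} ⌊n / p^k⌋. For p = 11, n = 1640, the terms are:
  ⌊1640/11^1⌋ = ⌊1640/11⌋ = 149
  ⌊1640/11^2⌋ = ⌊1640/121⌋ = 13
  ⌊1640/11^3⌋ = ⌊1640/1331⌋ = 1
(the next term ⌊1640/11^4⌋ = 0, terminating the sum). Summing: v_11(1640!) = 149 + 13 + 1 = 163.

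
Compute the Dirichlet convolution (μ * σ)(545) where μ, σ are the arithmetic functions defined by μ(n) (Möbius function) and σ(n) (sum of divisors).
(μ * σ)(545) = 545

Divisors of 545: [1, 5, 109, 545]. For each d | 545:
  d = 1: μ(1) · σ(545/1) = 1 · 660 = 660
  d = 5: μ(5) · σ(545/5) = -1 · 110 = -110
  d = 109: μ(109) · σ(545/109) = -1 · 6 = -6
  d = 545: μ(545) · σ(545/545) = 1 · 1 = 1
Summing: (μ * σ)(545) = 660 + -110 + -6 + 1 = 545.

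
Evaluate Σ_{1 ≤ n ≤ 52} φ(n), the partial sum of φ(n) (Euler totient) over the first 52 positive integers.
Σ_{n ≤ 52} φ(n) = 830

Compute φ(n) for each 1 ≤ n ≤ 52: φ(1) = 1, φ(2) = 1, φ(3) = 2, φ(4) = 2, φ(5) = 4, φ(6) = 2, φ(7) = 6, φ(8) = 4, φ(9) = 6, φ(10) = 4, φ(11) = 10, φ(12) = 4, φ(13) = 12, φ(14) = 6, φ(15) = 8, φ(16) = 8, φ(17) = 16, φ(18) = 6, φ(19) = 18, φ(20) = 8, φ(21) = 12, φ(22) = 10, φ(23) = 22, φ(24) = 8, φ(25) = 20, φ(26) = 12, φ(27) = 18, φ(28) = 12, φ(29) = 28, φ(30) = 8, φ(31) = 30, φ(32) = 16, φ(33) = 20, φ(34) = 16, φ(35) = 24, φ(36) = 12, φ(37) = 36, φ(38) = 18, φ(39) = 24, φ(40) = 16, φ(41) = 40, φ(42) = 12, φ(43) = 42, φ(44) = 20, φ(45) = 24, φ(46) = 22, φ(47) = 46, φ(48) = 16, φ(49) = 42, φ(50) = 20, φ(51) = 32, φ(52) = 24. Summing all 52 values: 830. (Average order: Σ_{n ≤ x} φ(n) ~ (3/π²) x². For x = 52, (3/π²)·52² ≈ 821.92.)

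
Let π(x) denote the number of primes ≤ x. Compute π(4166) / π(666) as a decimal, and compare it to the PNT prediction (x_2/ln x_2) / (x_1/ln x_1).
π(4166)/π(666) = 573/121 ≈ 4.7355;  PNT prediction ≈ 4.8793.

π(666) = 121 and π(4166) = 573, so π(4166)/π(666) ≈ 4.7355. The PNT-predicted ratio is (4166/ln(4166)) / (666/ln(666)) ≈ 4.8793. The two agree to within a few percent, as expected.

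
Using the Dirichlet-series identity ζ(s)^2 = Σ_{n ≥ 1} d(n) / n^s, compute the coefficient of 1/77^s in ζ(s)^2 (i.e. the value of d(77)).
d(77) = 4

ζ(s)^2 = (Σ 1/m^s)(Σ 1/k^s). The coefficient of 1/n^s in the product is the number of ordered pairs (m, k) with mk = n, which equals d(n). For n = 77, divisors are [1, 7, 11, 77], so d(77) = 4.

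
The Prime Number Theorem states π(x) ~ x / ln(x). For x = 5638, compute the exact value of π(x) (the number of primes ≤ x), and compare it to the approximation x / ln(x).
π(5638) = 739;  x/ln(x) ≈ 652.75;  relative error ≈ 11.67%.

Directly count primes up to 5638: π(5638) = 739. The PNT approximation gives 5638/ln(5638) ≈ 5638/8.63728 ≈ 652.75. Relative error (π(x) − x/ln(x)) / π(x) ≈ 11.67%; the approximation is known to undercount slightly (Li(x) is a better estimate).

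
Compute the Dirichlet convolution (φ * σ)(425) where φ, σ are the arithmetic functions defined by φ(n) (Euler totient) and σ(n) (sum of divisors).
(φ * σ)(425) = 2550

Divisors of 425: [1, 5, 17, 25, 85, 425]. For each d | 425:
  d = 1: φ(1) · σ(425/1) = 1 · 558 = 558
  d = 5: φ(5) · σ(425/5) = 4 · 108 = 432
  d = 17: φ(17) · σ(425/17) = 16 · 31 = 496
  d = 25: φ(25) · σ(425/25) = 20 · 18 = 360
  d = 85: φ(85) · σ(425/85) = 64 · 6 = 384
  d = 425: φ(425) · σ(425/425) = 320 · 1 = 320
Summing: (φ * σ)(425) = 558 + 432 + 496 + 360 + 384 + 320 = 2550.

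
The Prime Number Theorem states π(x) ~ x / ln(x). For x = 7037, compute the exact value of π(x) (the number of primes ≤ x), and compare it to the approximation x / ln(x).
π(7037) = 904;  x/ln(x) ≈ 794.34;  relative error ≈ 12.13%.

Directly count primes up to 7037: π(7037) = 904. The PNT approximation gives 7037/ln(7037) ≈ 7037/8.85894 ≈ 794.34. Relative error (π(x) − x/ln(x)) / π(x) ≈ 12.13%; the approximation is known to undercount slightly (Li(x) is a better estimate).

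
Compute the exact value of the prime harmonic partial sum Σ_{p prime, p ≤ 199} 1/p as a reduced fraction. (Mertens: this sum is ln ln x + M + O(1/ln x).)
Σ 1/p = 15202313841027497739047080375538859939135227730139536997746371469607707132833646367/7799922041683461553249199106329813876687996789903550945093032474868511536164700810

π(199) = 46, so the primes ≤ 199 are [2, 3, 5, 7, 11, 13, 17, 19, 23, 29, 31, 37, 41, 43, 47, 53, 59, 61, 67, 71, 73, 79, 83, 89, 97, 101, 103, 107, 109, 113, 127, 131, 137, 139, 149, 151, 157, 163, 167, 173, 179, 181, 191, 193, 197, 199]. Summing 1/p over these primes: 15202313841027497739047080375538859939135227730139536997746371469607707132833646367/7799922041683461553249199106329813876687996789903550945093032474868511536164700810 ≈ 1.9490. Mertens estimate ln ln(199) + 0.2615 ≈ 1.9279.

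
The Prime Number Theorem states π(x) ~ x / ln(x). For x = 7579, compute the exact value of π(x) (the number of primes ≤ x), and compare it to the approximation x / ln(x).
π(7579) = 962;  x/ln(x) ≈ 848.41;  relative error ≈ 11.81%.

Directly count primes up to 7579: π(7579) = 962. The PNT approximation gives 7579/ln(7579) ≈ 7579/8.93314 ≈ 848.41. Relative error (π(x) − x/ln(x)) / π(x) ≈ 11.81%; the approximation is known to undercount slightly (Li(x) is a better estimate).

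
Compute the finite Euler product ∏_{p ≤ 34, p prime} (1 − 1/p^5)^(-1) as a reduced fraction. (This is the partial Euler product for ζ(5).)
∏ = 1910589921595024369341325427716514697147265/1842548811291065574051999987500114856101888

The primes p ≤ 34 are [2, 3, 5, 7, 11, 13, 17, 19, 23, 29, 31]. For each prime, (1 − 1/p^5)^(-1) = p^5 / (p^5 − 1). The product is (1 − 1/2^5)^(-1), (1 − 1/3^5)^(-1), (1 − 1/5^5)^(-1), (1 − 1/7^5)^(-1), (1 − 1/11^5)^(-1), (1 − 1/13^5)^(-1), (1 − 1/17^5)^(-1), (1 − 1/19^5)^(-1), (1 − 1/23^5)^(-1), (1 − 1/29^5)^(-1), (1 − 1/31^5)^(-1) = ∏ p^5 / (p^5 − 1) = 1910589921595024369341325427716514697147265/1842548811291065574051999987500114856101888.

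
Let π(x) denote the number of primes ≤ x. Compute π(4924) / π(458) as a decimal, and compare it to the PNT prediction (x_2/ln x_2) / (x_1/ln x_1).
π(4924)/π(458) = 657/88 ≈ 7.4659;  PNT prediction ≈ 7.7478.

π(458) = 88 and π(4924) = 657, so π(4924)/π(458) ≈ 7.4659. The PNT-predicted ratio is (4924/ln(4924)) / (458/ln(458)) ≈ 7.7478. The two agree to within a few percent, as expected.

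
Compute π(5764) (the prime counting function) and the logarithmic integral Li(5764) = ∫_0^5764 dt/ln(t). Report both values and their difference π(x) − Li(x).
π(5764) = 757;  Li(5764) ≈ 773.22;  π(x) − Li(x) ≈ -16.22.

Direct count of primes ≤ 5764 gives π(5764) = 757. Numerical evaluation of the logarithmic integral gives Li(5764) ≈ 773.22. The difference π(x) − Li(x) ≈ -16.22 is typically negative for small/moderate x (Li(x) overestimates), though Littlewood's theorem shows this sign changes infinitely often.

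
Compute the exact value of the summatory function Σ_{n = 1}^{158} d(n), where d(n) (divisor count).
Σ_{n ≤ 158} d(n) = 826

Compute d(n) for each 1 ≤ n ≤ 158: d(1) = 1, d(2) = 2, d(3) = 2, d(4) = 3, d(5) = 2, d(6) = 4, d(7) = 2, d(8) = 4, d(9) = 3, d(10) = 4, d(11) = 2, d(12) = 6, d(13) = 2, d(14) = 4, d(15) = 4, d(16) = 5, d(17) = 2, d(18) = 6, d(19) = 2, d(20) = 6, d(21) = 4, d(22) = 4, d(23) = 2, d(24) = 8, d(25) = 3, d(26) = 4, d(27) = 4, d(28) = 6, d(29) = 2, d(30) = 8, d(31) = 2, d(32) = 6, d(33) = 4, d(34) = 4, d(35) = 4, d(36) = 9, d(37) = 2, d(38) = 4, d(39) = 4, d(40) = 8, d(41) = 2, d(42) = 8, d(43) = 2, d(44) = 6, d(45) = 6, d(46) = 4, d(47) = 2, d(48) = 10, d(49) = 3, d(50) = 6, d(51) = 4, d(52) = 6, d(53) = 2, d(54) = 8, d(55) = 4, d(56) = 8, d(57) = 4, d(58) = 4, d(59) = 2, d(60) = 12, d(61) = 2, d(62) = 4, d(63) = 6, d(64) = 7, d(65) = 4, d(66) = 8, d(67) = 2, d(68) = 6, d(69) = 4, d(70) = 8, d(71) = 2, d(72) = 12, d(73) = 2, d(74) = 4, d(75) = 6, d(76) = 6, d(77) = 4, d(78) = 8, d(79) = 2, d(80) = 10, d(81) = 5, d(82) = 4, d(83) = 2, d(84) = 12, d(85) = 4, d(86) = 4, d(87) = 4, d(88) = 8, d(89) = 2, d(90) = 12, d(91) = 4, d(92) = 6, d(93) = 4, d(94) = 4, d(95) = 4, d(96) = 12, d(97) = 2, d(98) = 6, d(99) = 6, d(100) = 9, d(101) = 2, d(102) = 8, d(103) = 2, d(104) = 8, d(105) = 8, d(106) = 4, d(107) = 2, d(108) = 12, d(109) = 2, d(110) = 8, d(111) = 4, d(112) = 10, d(113) = 2, d(114) = 8, d(115) = 4, d(116) = 6, d(117) = 6, d(118) = 4, d(119) = 4, d(120) = 16, d(121) = 3, d(122) = 4, d(123) = 4, d(124) = 6, d(125) = 4, d(126) = 12, d(127) = 2, d(128) = 8, d(129) = 4, d(130) = 8, d(131) = 2, d(132) = 12, d(133) = 4, d(134) = 4, d(135) = 8, d(136) = 8, d(137) = 2, d(138) = 8, d(139) = 2, d(140) = 12, d(141) = 4, d(142) = 4, d(143) = 4, d(144) = 15, d(145) = 4, d(146) = 4, d(147) = 6, d(148) = 6, d(149) = 2, d(150) = 12, d(151) = 2, d(152) = 8, d(153) = 6, d(154) = 8, d(155) = 4, d(156) = 12, d(157) = 2, d(158) = 4. Summing all 158 values: 826. (Dirichlet's divisor formula: Σ_{n ≤ x} d(n) = x ln(x) + (2γ − 1) x + O(√x). For x = 158, the asymptotic estimate is ≈ 824.29.)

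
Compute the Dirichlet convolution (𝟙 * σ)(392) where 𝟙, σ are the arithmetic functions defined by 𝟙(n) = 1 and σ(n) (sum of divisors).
(𝟙 * σ)(392) = 1716

Divisors of 392: [1, 2, 4, 7, 8, 14, 28, 49, 56, 98, 196, 392]. For each d | 392:
  d = 1: 𝟙(1) · σ(392/1) = 1 · 855 = 855
  d = 2: 𝟙(2) · σ(392/2) = 1 · 399 = 399
  d = 4: 𝟙(4) · σ(392/4) = 1 · 171 = 171
  d = 7: 𝟙(7) · σ(392/7) = 1 · 120 = 120
  d = 8: 𝟙(8) · σ(392/8) = 1 · 57 = 57
  d = 14: 𝟙(14) · σ(392/14) = 1 · 56 = 56
  d = 28: 𝟙(28) · σ(392/28) = 1 · 24 = 24
  d = 49: 𝟙(49) · σ(392/49) = 1 · 15 = 15
  d = 56: 𝟙(56) · σ(392/56) = 1 · 8 = 8
  d = 98: 𝟙(98) · σ(392/98) = 1 · 7 = 7
  d = 196: 𝟙(196) · σ(392/196) = 1 · 3 = 3
  d = 392: 𝟙(392) · σ(392/392) = 1 · 1 = 1
Summing: (𝟙 * σ)(392) = 855 + 399 + 171 + 120 + 57 + 56 + 24 + 15 + 8 + 7 + 3 + 1 = 1716.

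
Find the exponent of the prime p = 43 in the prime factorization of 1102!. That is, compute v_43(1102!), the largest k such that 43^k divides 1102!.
v_43(1102!) = 25

Legendre's formula: v_p(n!) = Σ_{k ≥ 1} ⌊n / p^k⌋. For p = 43, n = 1102, the terms are:
  ⌊1102/43^1⌋ = ⌊1102/43⌋ = 25
(the next term ⌊1102/43^2⌋ = 0, terminating the sum). Summing: v_43(1102!) = 25 = 25.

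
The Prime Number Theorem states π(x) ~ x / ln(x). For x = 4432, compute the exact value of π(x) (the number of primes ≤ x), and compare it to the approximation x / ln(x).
π(4432) = 602;  x/ln(x) ≈ 527.83;  relative error ≈ 12.32%.

Directly count primes up to 4432: π(4432) = 602. The PNT approximation gives 4432/ln(4432) ≈ 4432/8.39661 ≈ 527.83. Relative error (π(x) − x/ln(x)) / π(x) ≈ 12.32%; the approximation is known to undercount slightly (Li(x) is a better estimate).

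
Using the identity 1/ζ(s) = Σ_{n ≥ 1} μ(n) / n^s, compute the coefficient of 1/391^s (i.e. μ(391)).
μ(391) = 1

Factor n = 391 = 17 · 23. μ(n) = 0 if any exponent ≥ 2 (not squarefree); otherwise μ(n) = (−1)^{ω(n)} where ω(n) is the number of distinct prime factors. Applying: μ(391) = 1.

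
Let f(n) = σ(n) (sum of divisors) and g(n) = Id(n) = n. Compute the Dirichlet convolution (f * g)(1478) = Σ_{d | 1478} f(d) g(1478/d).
(σ * Id)(1478) = 7395

Divisors of 1478: [1, 2, 739, 1478]. For each d | 1478:
  d = 1: σ(1) · Id(1478/1) = 1 · 1478 = 1478
  d = 2: σ(2) · Id(1478/2) = 3 · 739 = 2217
  d = 739: σ(739) · Id(1478/739) = 740 · 2 = 1480
  d = 1478: σ(1478) · Id(1478/1478) = 2220 · 1 = 2220
Summing: (σ * Id)(1478) = 1478 + 2217 + 1480 + 2220 = 7395.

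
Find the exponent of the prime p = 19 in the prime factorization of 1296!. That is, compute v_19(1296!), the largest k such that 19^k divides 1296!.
v_19(1296!) = 71

Legendre's formula: v_p(n!) = Σ_{k ≥ 1} ⌊n / p^k⌋. For p = 19, n = 1296, the terms are:
  ⌊1296/19^1⌋ = ⌊1296/19⌋ = 68
  ⌊1296/19^2⌋ = ⌊1296/361⌋ = 3
(the next term ⌊1296/19^3⌋ = 0, terminating the sum). Summing: v_19(1296!) = 68 + 3 = 71.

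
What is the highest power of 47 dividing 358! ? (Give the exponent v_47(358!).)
v_47(358!) = 7

Legendre's formula: v_p(n!) = Σ_{k ≥ 1} ⌊n / p^k⌋. For p = 47, n = 358, the terms are:
  ⌊358/47^1⌋ = ⌊358/47⌋ = 7
(the next term ⌊358/47^2⌋ = 0, terminating the sum). Summing: v_47(358!) = 7 = 7.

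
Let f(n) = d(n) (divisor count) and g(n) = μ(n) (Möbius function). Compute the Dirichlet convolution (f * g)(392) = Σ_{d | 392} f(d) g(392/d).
(d * μ)(392) = 1

Divisors of 392: [1, 2, 4, 7, 8, 14, 28, 49, 56, 98, 196, 392]. For each d | 392:
  d = 1: d(1) · μ(392/1) = 1 · 0 = 0
  d = 2: d(2) · μ(392/2) = 2 · 0 = 0
  d = 4: d(4) · μ(392/4) = 3 · 0 = 0
  d = 7: d(7) · μ(392/7) = 2 · 0 = 0
  d = 8: d(8) · μ(392/8) = 4 · 0 = 0
  d = 14: d(14) · μ(392/14) = 4 · 0 = 0
  d = 28: d(28) · μ(392/28) = 6 · 1 = 6
  d = 49: d(49) · μ(392/49) = 3 · 0 = 0
  d = 56: d(56) · μ(392/56) = 8 · -1 = -8
  d = 98: d(98) · μ(392/98) = 6 · 0 = 0
  d = 196: d(196) · μ(392/196) = 9 · -1 = -9
  d = 392: d(392) · μ(392/392) = 12 · 1 = 12
Summing: (d * μ)(392) = 0 + 0 + 0 + 0 + 0 + 0 + 6 + 0 + -8 + 0 + -9 + 12 = 1.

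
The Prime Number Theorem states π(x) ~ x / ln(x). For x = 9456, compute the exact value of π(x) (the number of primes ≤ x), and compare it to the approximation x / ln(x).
π(9456) = 1170;  x/ln(x) ≈ 1032.95;  relative error ≈ 11.71%.

Directly count primes up to 9456: π(9456) = 1170. The PNT approximation gives 9456/ln(9456) ≈ 9456/9.15440 ≈ 1032.95. Relative error (π(x) − x/ln(x)) / π(x) ≈ 11.71%; the approximation is known to undercount slightly (Li(x) is a better estimate).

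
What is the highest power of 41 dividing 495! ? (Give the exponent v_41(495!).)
v_41(495!) = 12

Legendre's formula: v_p(n!) = Σ_{k ≥ 1} ⌊n / p^k⌋. For p = 41, n = 495, the terms are:
  ⌊495/41^1⌋ = ⌊495/41⌋ = 12
(the next term ⌊495/41^2⌋ = 0, terminating the sum). Summing: v_41(495!) = 12 = 12.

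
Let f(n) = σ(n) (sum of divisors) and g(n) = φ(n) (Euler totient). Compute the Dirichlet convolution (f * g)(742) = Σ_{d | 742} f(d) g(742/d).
(σ * φ)(742) = 5936

Divisors of 742: [1, 2, 7, 14, 53, 106, 371, 742]. For each d | 742:
  d = 1: σ(1) · φ(742/1) = 1 · 312 = 312
  d = 2: σ(2) · φ(742/2) = 3 · 312 = 936
  d = 7: σ(7) · φ(742/7) = 8 · 52 = 416
  d = 14: σ(14) · φ(742/14) = 24 · 52 = 1248
  d = 53: σ(53) · φ(742/53) = 54 · 6 = 324
  d = 106: σ(106) · φ(742/106) = 162 · 6 = 972
  d = 371: σ(371) · φ(742/371) = 432 · 1 = 432
  d = 742: σ(742) · φ(742/742) = 1296 · 1 = 1296
Summing: (σ * φ)(742) = 312 + 936 + 416 + 1248 + 324 + 972 + 432 + 1296 = 5936.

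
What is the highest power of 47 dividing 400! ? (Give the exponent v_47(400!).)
v_47(400!) = 8

Legendre's formula: v_p(n!) = Σ_{k ≥ 1} ⌊n / p^k⌋. For p = 47, n = 400, the terms are:
  ⌊400/47^1⌋ = ⌊400/47⌋ = 8
(the next term ⌊400/47^2⌋ = 0, terminating the sum). Summing: v_47(400!) = 8 = 8.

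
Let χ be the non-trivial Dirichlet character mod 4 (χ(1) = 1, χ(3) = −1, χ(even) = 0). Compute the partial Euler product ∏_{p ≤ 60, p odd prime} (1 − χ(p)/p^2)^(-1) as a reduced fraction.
∏ = 21166213940439075800336462671/23105733135420641771520000000

The odd primes p ≤ 60 are [3, 5, 7, 11, 13, 17, 19, 23, 29, 31, 37, 41, 43, 47, 53, 59]. For each, χ(p) = 1 if p ≡ 1 mod 4, χ(p) = −1 if p ≡ 3 mod 4. Taking (1 − χ(p)/p^2)^(-1) = p^2/(p^2 − χ(p)): (1 − (-1)/3^2)^(-1) · (1 − (1)/5^2)^(-1) · (1 − (-1)/7^2)^(-1) · (1 − (-1)/11^2)^(-1) · (1 − (1)/13^2)^(-1) · (1 − (1)/17^2)^(-1) · (1 − (-1)/19^2)^(-1) · (1 − (-1)/23^2)^(-1) · (1 − (1)/29^2)^(-1) · (1 − (-1)/31^2)^(-1) · (1 − (1)/37^2)^(-1) · (1 − (1)/41^2)^(-1) · (1 − (-1)/43^2)^(-1) · (1 − (-1)/47^2)^(-1) · (1 − (1)/53^2)^(-1) · (1 − (-1)/59^2)^(-1) = 21166213940439075800336462671/23105733135420641771520000000.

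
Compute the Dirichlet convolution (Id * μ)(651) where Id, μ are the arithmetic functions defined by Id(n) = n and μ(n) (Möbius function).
(Id * μ)(651) = 360

Divisors of 651: [1, 3, 7, 21, 31, 93, 217, 651]. For each d | 651:
  d = 1: Id(1) · μ(651/1) = 1 · -1 = -1
  d = 3: Id(3) · μ(651/3) = 3 · 1 = 3
  d = 7: Id(7) · μ(651/7) = 7 · 1 = 7
  d = 21: Id(21) · μ(651/21) = 21 · -1 = -21
  d = 31: Id(31) · μ(651/31) = 31 · 1 = 31
  d = 93: Id(93) · μ(651/93) = 93 · -1 = -93
  d = 217: Id(217) · μ(651/217) = 217 · -1 = -217
  d = 651: Id(651) · μ(651/651) = 651 · 1 = 651
Summing: (Id * μ)(651) = -1 + 3 + 7 + -21 + 31 + -93 + -217 + 651 = 360.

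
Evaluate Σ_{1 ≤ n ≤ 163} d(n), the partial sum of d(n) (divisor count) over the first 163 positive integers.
Σ_{n ≤ 163} d(n) = 858

Compute d(n) for each 1 ≤ n ≤ 163: d(1) = 1, d(2) = 2, d(3) = 2, d(4) = 3, d(5) = 2, d(6) = 4, d(7) = 2, d(8) = 4, d(9) = 3, d(10) = 4, d(11) = 2, d(12) = 6, d(13) = 2, d(14) = 4, d(15) = 4, d(16) = 5, d(17) = 2, d(18) = 6, d(19) = 2, d(20) = 6, d(21) = 4, d(22) = 4, d(23) = 2, d(24) = 8, d(25) = 3, d(26) = 4, d(27) = 4, d(28) = 6, d(29) = 2, d(30) = 8, d(31) = 2, d(32) = 6, d(33) = 4, d(34) = 4, d(35) = 4, d(36) = 9, d(37) = 2, d(38) = 4, d(39) = 4, d(40) = 8, d(41) = 2, d(42) = 8, d(43) = 2, d(44) = 6, d(45) = 6, d(46) = 4, d(47) = 2, d(48) = 10, d(49) = 3, d(50) = 6, d(51) = 4, d(52) = 6, d(53) = 2, d(54) = 8, d(55) = 4, d(56) = 8, d(57) = 4, d(58) = 4, d(59) = 2, d(60) = 12, d(61) = 2, d(62) = 4, d(63) = 6, d(64) = 7, d(65) = 4, d(66) = 8, d(67) = 2, d(68) = 6, d(69) = 4, d(70) = 8, d(71) = 2, d(72) = 12, d(73) = 2, d(74) = 4, d(75) = 6, d(76) = 6, d(77) = 4, d(78) = 8, d(79) = 2, d(80) = 10, d(81) = 5, d(82) = 4, d(83) = 2, d(84) = 12, d(85) = 4, d(86) = 4, d(87) = 4, d(88) = 8, d(89) = 2, d(90) = 12, d(91) = 4, d(92) = 6, d(93) = 4, d(94) = 4, d(95) = 4, d(96) = 12, d(97) = 2, d(98) = 6, d(99) = 6, d(100) = 9, d(101) = 2, d(102) = 8, d(103) = 2, d(104) = 8, d(105) = 8, d(106) = 4, d(107) = 2, d(108) = 12, d(109) = 2, d(110) = 8, d(111) = 4, d(112) = 10, d(113) = 2, d(114) = 8, d(115) = 4, d(116) = 6, d(117) = 6, d(118) = 4, d(119) = 4, d(120) = 16, d(121) = 3, d(122) = 4, d(123) = 4, d(124) = 6, d(125) = 4, d(126) = 12, d(127) = 2, d(128) = 8, d(129) = 4, d(130) = 8, d(131) = 2, d(132) = 12, d(133) = 4, d(134) = 4, d(135) = 8, d(136) = 8, d(137) = 2, d(138) = 8, d(139) = 2, d(140) = 12, d(141) = 4, d(142) = 4, d(143) = 4, d(144) = 15, d(145) = 4, d(146) = 4, d(147) = 6, d(148) = 6, d(149) = 2, d(150) = 12, d(151) = 2, d(152) = 8, d(153) = 6, d(154) = 8, d(155) = 4, d(156) = 12, d(157) = 2, d(158) = 4, d(159) = 4, d(160) = 12, d(161) = 4, d(162) = 10, d(163) = 2. Summing all 163 values: 858. (Dirichlet's divisor formula: Σ_{n ≤ x} d(n) = x ln(x) + (2γ − 1) x + O(√x). For x = 163, the asymptotic estimate is ≈ 855.45.)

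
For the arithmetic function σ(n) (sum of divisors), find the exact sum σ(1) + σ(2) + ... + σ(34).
Σ_{n ≤ 34} σ(n) = 959

Compute σ(n) for each 1 ≤ n ≤ 34: σ(1) = 1, σ(2) = 3, σ(3) = 4, σ(4) = 7, σ(5) = 6, σ(6) = 12, σ(7) = 8, σ(8) = 15, σ(9) = 13, σ(10) = 18, σ(11) = 12, σ(12) = 28, σ(13) = 14, σ(14) = 24, σ(15) = 24, σ(16) = 31, σ(17) = 18, σ(18) = 39, σ(19) = 20, σ(20) = 42, σ(21) = 32, σ(22) = 36, σ(23) = 24, σ(24) = 60, σ(25) = 31, σ(26) = 42, σ(27) = 40, σ(28) = 56, σ(29) = 30, σ(30) = 72, σ(31) = 32, σ(32) = 63, σ(33) = 48, σ(34) = 54. Summing all 34 values: 959. (Average order: Σ_{n ≤ x} σ(n) ~ (π²/12) x². For x = 34, (π²/12)·34² ≈ 950.77.)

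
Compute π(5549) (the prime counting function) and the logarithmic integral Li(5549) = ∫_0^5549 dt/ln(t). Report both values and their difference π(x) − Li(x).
π(5549) = 732;  Li(5549) ≈ 748.34;  π(x) − Li(x) ≈ -16.34.

Direct count of primes ≤ 5549 gives π(5549) = 732. Numerical evaluation of the logarithmic integral gives Li(5549) ≈ 748.34. The difference π(x) − Li(x) ≈ -16.34 is typically negative for small/moderate x (Li(x) overestimates), though Littlewood's theorem shows this sign changes infinitely often.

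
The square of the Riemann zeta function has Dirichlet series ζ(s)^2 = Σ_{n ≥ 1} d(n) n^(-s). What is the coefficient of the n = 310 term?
d(310) = 8

ζ(s)^2 = (Σ 1/m^s)(Σ 1/k^s). The coefficient of 1/n^s in the product is the number of ordered pairs (m, k) with mk = n, which equals d(n). For n = 310, divisors are [1, 2, 5, 10, 31, 62, 155, 310], so d(310) = 8.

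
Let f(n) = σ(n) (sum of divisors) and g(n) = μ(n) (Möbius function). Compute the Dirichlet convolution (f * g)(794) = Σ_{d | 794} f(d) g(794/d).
(σ * μ)(794) = 794

Divisors of 794: [1, 2, 397, 794]. For each d | 794:
  d = 1: σ(1) · μ(794/1) = 1 · 1 = 1
  d = 2: σ(2) · μ(794/2) = 3 · -1 = -3
  d = 397: σ(397) · μ(794/397) = 398 · -1 = -398
  d = 794: σ(794) · μ(794/794) = 1194 · 1 = 1194
Summing: (σ * μ)(794) = 1 + -3 + -398 + 1194 = 794.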